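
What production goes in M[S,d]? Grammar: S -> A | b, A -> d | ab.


For [S, d]: 'd' ∈ FIRST(A)
Entry: S -> A


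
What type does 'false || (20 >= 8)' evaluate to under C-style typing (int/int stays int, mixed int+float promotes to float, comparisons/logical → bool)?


Operand types: bool || bool
Rule: logical operators take bool operands and yield bool
Result type: bool


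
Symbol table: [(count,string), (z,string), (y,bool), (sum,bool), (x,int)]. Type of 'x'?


Lookup 'x' → type int


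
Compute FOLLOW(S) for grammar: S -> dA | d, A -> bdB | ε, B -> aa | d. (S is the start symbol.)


$ ∈ FOLLOW(S). For each A -> αBβ: add FIRST(β)\{ε} to FOLLOW(B); if β nullable, add FOLLOW(A).
FOLLOW(S) = {$}


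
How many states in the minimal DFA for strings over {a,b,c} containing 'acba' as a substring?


KMP-style automaton: 4 progress states + 1 absorbing accept = 5
Minimal DFA: 5 states


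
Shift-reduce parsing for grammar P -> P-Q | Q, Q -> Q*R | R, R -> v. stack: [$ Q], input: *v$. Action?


shift '*' to continue Q -> Q*R
Action: shift


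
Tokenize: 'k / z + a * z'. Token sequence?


Scan left to right, longest-match per lexeme
Tokens: ID(k), OP(/), ID(z), OP(+), ID(a), OP(*), ID(z)


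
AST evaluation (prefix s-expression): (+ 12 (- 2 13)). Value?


Evaluate inner: (- 2 13) = -11
Evaluate root: (+ 12 -11) = 1
Result: 1


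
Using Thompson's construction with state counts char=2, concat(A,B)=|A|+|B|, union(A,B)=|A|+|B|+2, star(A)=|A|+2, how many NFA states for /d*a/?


Syntax tree has 2 char leaf(s), 0 union(s), 1 star(s)
chars contribute 2×2 = 4; each union adds +2; each star adds +2
Total: 4 + 0 + 2 = 6 states


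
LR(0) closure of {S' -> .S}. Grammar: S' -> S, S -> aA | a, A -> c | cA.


Start: S' -> .S
For each item with dot before a nonterminal B, add B -> .γ for every B-production
Closure: [S' -> .S, S -> .aA, S -> .a]


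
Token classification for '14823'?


Pattern: digits only
Type: INTEGER_LITERAL


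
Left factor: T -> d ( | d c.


Common prefix: 'd'
Factored: T -> d T', T' -> ( | c


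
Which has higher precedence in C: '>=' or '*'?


'*' is multiplicative (level 10); '>=' is relational (level 7)
Higher level binds tighter
'*' has higher precedence than '>='


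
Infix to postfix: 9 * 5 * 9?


Left to right (same or higher precedence on left)
Postfix: 9 5 * 9 *


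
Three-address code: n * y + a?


Break into single-operator statements:
t1 = n * y
t2 = t1 + a


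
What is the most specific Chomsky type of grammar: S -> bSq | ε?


Single nonterminal LHS, but b^n q^n is not regular
Classification: Type 2 (Context-Free)


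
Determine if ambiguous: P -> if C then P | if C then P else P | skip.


dangling else: 'if C then if C then skip else skip' parses two ways
Ambiguous


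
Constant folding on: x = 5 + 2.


5 + 2 = 7 at compile time
Optimized: x = 7


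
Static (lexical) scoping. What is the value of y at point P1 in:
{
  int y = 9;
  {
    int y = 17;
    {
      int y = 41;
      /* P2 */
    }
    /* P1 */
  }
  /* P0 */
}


y declared in the same block as P1
y = 17


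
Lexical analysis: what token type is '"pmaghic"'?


Pattern: double-quoted sequence
Type: STRING_LITERAL


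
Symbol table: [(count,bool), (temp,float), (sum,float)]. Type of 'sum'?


Lookup 'sum' → type float


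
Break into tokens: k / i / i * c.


Scan left to right, longest-match per lexeme
Tokens: ID(k), OP(/), ID(i), OP(/), ID(i), OP(*), ID(c)


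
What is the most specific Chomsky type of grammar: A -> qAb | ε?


Single nonterminal LHS, but q^n b^n is not regular
Classification: Type 2 (Context-Free)


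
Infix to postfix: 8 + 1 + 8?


Left to right (same or higher precedence on left)
Postfix: 8 1 + 8 +


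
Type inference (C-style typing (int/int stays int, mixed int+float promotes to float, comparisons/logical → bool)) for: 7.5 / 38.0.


Operand types: float / float
Rule: mixed int/float promotes to float; int/int stays int
Result type: float


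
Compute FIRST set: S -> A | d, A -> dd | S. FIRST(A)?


Per alternative of A: FIRST(dd) = {d}; FIRST(S) = {d}
FIRST(A) = {d}


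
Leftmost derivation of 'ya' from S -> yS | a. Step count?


Derivation: S => yS => ya
Steps: 2


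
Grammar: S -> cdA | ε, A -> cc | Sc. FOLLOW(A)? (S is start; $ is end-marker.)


$ ∈ FOLLOW(S). For each A -> αBβ: add FIRST(β)\{ε} to FOLLOW(B); if β nullable, add FOLLOW(A).
FOLLOW(A) = {$, c}


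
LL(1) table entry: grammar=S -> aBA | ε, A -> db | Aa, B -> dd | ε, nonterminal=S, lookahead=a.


For [S, a]: 'a' ∈ FIRST(aBA)
Entry: S -> aBA


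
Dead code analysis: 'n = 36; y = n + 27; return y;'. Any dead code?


n is read by y's definition; y is returned
No dead code


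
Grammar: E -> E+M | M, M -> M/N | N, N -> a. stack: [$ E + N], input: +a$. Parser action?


'N' (not preceded by M/) is the handle for M -> N
Action: reduce (M -> N)


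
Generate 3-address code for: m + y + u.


Break into single-operator statements:
t1 = m + y
t2 = t1 + u


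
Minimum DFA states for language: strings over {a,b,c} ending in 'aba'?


Track the longest suffix of input matching a prefix of 'aba': 4 classes (prefixes of length 0..3)
Minimal DFA: 4 states


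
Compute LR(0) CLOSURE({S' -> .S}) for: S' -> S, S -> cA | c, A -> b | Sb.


Start: S' -> .S
For each item with dot before a nonterminal B, add B -> .γ for every B-production
Closure: [S' -> .S, S -> .cA, S -> .c]


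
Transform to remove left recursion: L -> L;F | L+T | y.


Left-recursive alternatives: L;F, L+T; non-recursive: y
Introduce L': L -> yL', L' -> ;FL' | +TL' | ε


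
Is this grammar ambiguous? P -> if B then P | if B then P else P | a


dangling else: 'if B then if B then a else a' parses two ways
Ambiguous


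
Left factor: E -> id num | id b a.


Common prefix: 'id'
Factored: E -> id E', E' -> num | b a


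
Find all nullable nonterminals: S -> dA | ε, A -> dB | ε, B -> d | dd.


A nonterminal is nullable iff some alternative derives ε (directly, or every symbol in it is nullable)
Nullable: {A, S}


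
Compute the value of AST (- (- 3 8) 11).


Evaluate inner: (- 3 8) = -5
Evaluate root: (- -5 11) = -16
Result: -16


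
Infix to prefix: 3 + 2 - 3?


left-to-right (same/higher precedence on left): tree is (- (+ 3 2) 3)
Prefix: - + 3 2 3


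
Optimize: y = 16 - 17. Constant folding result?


16 - 17 = -1 at compile time
Optimized: y = -1


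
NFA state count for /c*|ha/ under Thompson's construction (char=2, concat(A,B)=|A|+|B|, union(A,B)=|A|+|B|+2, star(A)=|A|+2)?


Syntax tree has 3 char leaf(s), 1 union(s), 1 star(s)
chars contribute 3×2 = 6; each union adds +2; each star adds +2
Total: 6 + 2 + 2 = 10 states


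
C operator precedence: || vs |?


'|' is bitwise OR (level 3); '||' is logical OR (level 1)
Higher level binds tighter
'|' has higher precedence than '||'


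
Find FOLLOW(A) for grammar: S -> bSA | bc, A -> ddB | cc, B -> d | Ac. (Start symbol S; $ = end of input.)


$ ∈ FOLLOW(S). For each A -> αBβ: add FIRST(β)\{ε} to FOLLOW(B); if β nullable, add FOLLOW(A).
FOLLOW(A) = {$, c, d}


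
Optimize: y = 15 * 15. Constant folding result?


15 * 15 = 225 at compile time
Optimized: y = 225


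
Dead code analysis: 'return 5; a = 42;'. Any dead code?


statement follows a return and is unreachable
Dead: 'a = 42'


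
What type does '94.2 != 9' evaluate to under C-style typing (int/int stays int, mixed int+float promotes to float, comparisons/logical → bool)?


Operand types: float != int
Rule: comparison yields bool
Result type: bool


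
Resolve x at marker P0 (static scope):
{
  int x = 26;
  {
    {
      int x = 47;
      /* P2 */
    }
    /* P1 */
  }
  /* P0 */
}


x declared in the same block as P0
x = 26


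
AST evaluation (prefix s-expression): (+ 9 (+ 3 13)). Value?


Evaluate inner: (+ 3 13) = 16
Evaluate root: (+ 9 16) = 25
Result: 25


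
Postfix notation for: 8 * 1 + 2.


Left to right (same or higher precedence on left)
Postfix: 8 1 * 2 +


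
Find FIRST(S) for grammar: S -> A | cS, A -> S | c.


Per alternative of S: FIRST(A) = {c}; FIRST(cS) = {c}
FIRST(S) = {c}


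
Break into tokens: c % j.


Scan left to right, longest-match per lexeme
Tokens: ID(c), OP(%), ID(j)


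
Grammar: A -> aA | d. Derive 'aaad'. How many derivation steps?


Derivation: A => aA => aaA => aaaA => aaad
Steps: 4


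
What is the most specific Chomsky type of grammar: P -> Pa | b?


Left-linear: every RHS is a terminal or one nonterminal followed by a terminal
Classification: Type 3 (Regular)


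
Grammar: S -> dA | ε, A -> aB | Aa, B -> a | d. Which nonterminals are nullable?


A nonterminal is nullable iff some alternative derives ε (directly, or every symbol in it is nullable)
Nullable: {S}


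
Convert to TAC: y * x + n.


Break into single-operator statements:
t1 = y * x
t2 = t1 + n


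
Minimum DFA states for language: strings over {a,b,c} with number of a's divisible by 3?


Track (count of a) mod 3: states 0..2, accept at 0
Minimal DFA: 3 states


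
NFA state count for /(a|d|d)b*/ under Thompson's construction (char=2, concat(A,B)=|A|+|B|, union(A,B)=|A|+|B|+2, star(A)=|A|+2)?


Syntax tree has 4 char leaf(s), 2 union(s), 1 star(s)
chars contribute 4×2 = 8; each union adds +2; each star adds +2
Total: 8 + 4 + 2 = 14 states


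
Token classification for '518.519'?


Pattern: digits with a decimal point
Type: FLOAT_LITERAL


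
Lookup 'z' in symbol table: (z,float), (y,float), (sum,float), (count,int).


Lookup 'z' → type float


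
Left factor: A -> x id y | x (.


Common prefix: 'x'
Factored: A -> x A', A' -> id y | (


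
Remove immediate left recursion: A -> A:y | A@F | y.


Left-recursive alternatives: A:y, A@F; non-recursive: y
Introduce A': A -> yA', A' -> :yA' | @FA' | ε


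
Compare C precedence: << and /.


'/' is multiplicative (level 10); '<<' is shift (level 8)
Higher level binds tighter
'/' has higher precedence than '<<'


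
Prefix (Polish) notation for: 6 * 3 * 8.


left-to-right (same/higher precedence on left): tree is (* (* 6 3) 8)
Prefix: * * 6 3 8


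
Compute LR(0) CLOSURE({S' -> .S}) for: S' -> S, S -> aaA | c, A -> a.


Start: S' -> .S
For each item with dot before a nonterminal B, add B -> .γ for every B-production
Closure: [S' -> .S, S -> .aaA, S -> .c]


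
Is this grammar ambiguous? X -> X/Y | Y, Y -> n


precedence layered via separate nonterminal Y: deterministic
Unambiguous


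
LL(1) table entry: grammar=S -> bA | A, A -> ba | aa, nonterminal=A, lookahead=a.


For [A, a]: 'a' ∈ FIRST(aa)
Entry: A -> aa


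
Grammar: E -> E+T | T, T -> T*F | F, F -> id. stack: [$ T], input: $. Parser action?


lookahead ∉ {*} so T won't extend; reduce E -> T
Action: reduce (E -> T)


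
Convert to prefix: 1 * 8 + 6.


left-to-right (same/higher precedence on left): tree is (+ (* 1 8) 6)
Prefix: + * 1 8 6


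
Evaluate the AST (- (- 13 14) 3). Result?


Evaluate inner: (- 13 14) = -1
Evaluate root: (- -1 3) = -4
Result: -4


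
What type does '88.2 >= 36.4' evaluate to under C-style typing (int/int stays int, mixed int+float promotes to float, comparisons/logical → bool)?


Operand types: float >= float
Rule: comparison yields bool
Result type: bool


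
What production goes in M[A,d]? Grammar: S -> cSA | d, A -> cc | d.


For [A, d]: 'd' ∈ FIRST(d)
Entry: A -> d


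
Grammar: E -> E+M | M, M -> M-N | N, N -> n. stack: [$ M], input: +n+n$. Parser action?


lookahead ∉ {-} so M won't extend; reduce E -> M
Action: reduce (E -> M)


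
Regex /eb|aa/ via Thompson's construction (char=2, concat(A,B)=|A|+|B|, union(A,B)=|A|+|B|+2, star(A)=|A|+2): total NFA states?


Syntax tree has 4 char leaf(s), 1 union(s), 0 star(s)
chars contribute 4×2 = 8; each union adds +2; each star adds +2
Total: 8 + 2 + 0 = 10 states


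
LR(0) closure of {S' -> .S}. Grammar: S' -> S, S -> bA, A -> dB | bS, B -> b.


Start: S' -> .S
For each item with dot before a nonterminal B, add B -> .γ for every B-production
Closure: [S' -> .S, S -> .bA]


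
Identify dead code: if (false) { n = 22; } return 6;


condition is constant false, so the whole block is unreachable
Dead: 'if (false) { n = 22; }'


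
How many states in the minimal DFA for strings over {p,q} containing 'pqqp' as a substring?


KMP-style automaton: 4 progress states + 1 absorbing accept = 5
Minimal DFA: 5 states


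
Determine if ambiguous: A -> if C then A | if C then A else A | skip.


dangling else: 'if C then if C then skip else skip' parses two ways
Ambiguous


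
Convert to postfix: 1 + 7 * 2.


* has higher precedence, evaluate 7*2 first
Postfix: 1 7 2 * +


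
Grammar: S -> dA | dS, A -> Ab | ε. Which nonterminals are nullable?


A nonterminal is nullable iff some alternative derives ε (directly, or every symbol in it is nullable)
Nullable: {A}


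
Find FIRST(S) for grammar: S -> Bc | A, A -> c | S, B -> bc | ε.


Per alternative of S: FIRST(Bc) = {b, c}; FIRST(A) = {b, c}
FIRST(S) = {b, c}


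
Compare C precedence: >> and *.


'*' is multiplicative (level 10); '>>' is shift (level 8)
Higher level binds tighter
'*' has higher precedence than '>>'


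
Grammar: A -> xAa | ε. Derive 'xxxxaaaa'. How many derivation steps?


Derivation: A => xAa => xxAaa => xxxAaaa => xxxxAaaaa => xxxxaaaa
Steps: 5


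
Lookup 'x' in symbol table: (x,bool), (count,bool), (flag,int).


Lookup 'x' → type bool


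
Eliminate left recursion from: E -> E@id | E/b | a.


Left-recursive alternatives: E@id, E/b; non-recursive: a
Introduce E': E -> aE', E' -> @idE' | /bE' | ε


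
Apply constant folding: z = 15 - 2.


15 - 2 = 13 at compile time
Optimized: z = 13


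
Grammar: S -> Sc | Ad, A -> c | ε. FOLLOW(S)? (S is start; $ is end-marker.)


$ ∈ FOLLOW(S). For each A -> αBβ: add FIRST(β)\{ε} to FOLLOW(B); if β nullable, add FOLLOW(A).
FOLLOW(S) = {$, c}


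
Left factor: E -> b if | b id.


Common prefix: 'b'
Factored: E -> b E', E' -> if | id


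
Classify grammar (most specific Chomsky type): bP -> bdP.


LHS has context (more than one symbol) and |LHS| ≤ |RHS|
Classification: Type 1 (Context-Sensitive)


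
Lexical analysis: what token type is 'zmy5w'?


Pattern: letter/underscore followed by alphanumerics, not a keyword
Type: IDENTIFIER


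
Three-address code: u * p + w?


Break into single-operator statements:
t1 = u * p
t2 = t1 + w


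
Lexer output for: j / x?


Scan left to right, longest-match per lexeme
Tokens: ID(j), OP(/), ID(x)


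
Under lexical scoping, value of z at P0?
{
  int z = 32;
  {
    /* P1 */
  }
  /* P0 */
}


z declared in the same block as P0
z = 32


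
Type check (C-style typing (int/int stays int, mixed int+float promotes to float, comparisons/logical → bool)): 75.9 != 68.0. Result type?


Operand types: float != float
Rule: comparison yields bool
Result type: bool


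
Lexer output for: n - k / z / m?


Scan left to right, longest-match per lexeme
Tokens: ID(n), OP(-), ID(k), OP(/), ID(z), OP(/), ID(m)


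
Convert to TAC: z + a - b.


Break into single-operator statements:
t1 = z + a
t2 = t1 - b


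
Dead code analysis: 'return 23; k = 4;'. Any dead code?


statement follows a return and is unreachable
Dead: 'k = 4'


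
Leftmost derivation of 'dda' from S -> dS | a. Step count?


Derivation: S => dS => ddS => dda
Steps: 3


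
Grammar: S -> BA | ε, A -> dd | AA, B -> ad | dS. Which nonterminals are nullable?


A nonterminal is nullable iff some alternative derives ε (directly, or every symbol in it is nullable)
Nullable: {S}


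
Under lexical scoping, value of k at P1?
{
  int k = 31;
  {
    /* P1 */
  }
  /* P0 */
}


P1's block does not declare k; resolves to the enclosing declaration at depth 0
k = 31


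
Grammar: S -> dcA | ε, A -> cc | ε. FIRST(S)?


Per alternative of S: FIRST(dcA) = {d}; FIRST(ε) = {ε}
FIRST(S) = {d, ε}


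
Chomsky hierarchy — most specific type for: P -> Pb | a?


Left-linear: every RHS is a terminal or one nonterminal followed by a terminal
Classification: Type 3 (Regular)


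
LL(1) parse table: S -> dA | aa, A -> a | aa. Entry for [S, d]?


For [S, d]: 'd' ∈ FIRST(dA)
Entry: S -> dA


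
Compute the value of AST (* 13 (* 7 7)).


Evaluate inner: (* 7 7) = 49
Evaluate root: (* 13 49) = 637
Result: 637


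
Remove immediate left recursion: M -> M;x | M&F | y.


Left-recursive alternatives: M;x, M&F; non-recursive: y
Introduce M': M -> yM', M' -> ;xM' | &FM' | ε


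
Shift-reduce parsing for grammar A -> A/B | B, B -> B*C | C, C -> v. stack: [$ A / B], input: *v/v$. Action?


'*' can extend B; shift to build B -> B*C
Action: shift


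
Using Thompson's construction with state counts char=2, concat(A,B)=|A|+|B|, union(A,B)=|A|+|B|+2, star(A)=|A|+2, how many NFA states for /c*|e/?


Syntax tree has 2 char leaf(s), 1 union(s), 1 star(s)
chars contribute 2×2 = 4; each union adds +2; each star adds +2
Total: 4 + 2 + 2 = 8 states


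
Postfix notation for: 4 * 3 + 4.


Left to right (same or higher precedence on left)
Postfix: 4 3 * 4 +


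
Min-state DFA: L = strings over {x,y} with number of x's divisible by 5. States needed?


Track (count of x) mod 5: states 0..4, accept at 0
Minimal DFA: 5 states


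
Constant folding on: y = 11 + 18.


11 + 18 = 29 at compile time
Optimized: y = 29


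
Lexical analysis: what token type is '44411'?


Pattern: digits only
Type: INTEGER_LITERAL


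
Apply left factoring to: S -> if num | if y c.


Common prefix: 'if'
Factored: S -> if S', S' -> num | y c


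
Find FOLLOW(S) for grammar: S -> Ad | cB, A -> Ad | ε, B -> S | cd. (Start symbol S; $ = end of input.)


$ ∈ FOLLOW(S). For each A -> αBβ: add FIRST(β)\{ε} to FOLLOW(B); if β nullable, add FOLLOW(A).
FOLLOW(S) = {$}


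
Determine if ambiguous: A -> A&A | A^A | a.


'a&a^a' has two parse trees (no precedence encoded between & and ^)
Ambiguous


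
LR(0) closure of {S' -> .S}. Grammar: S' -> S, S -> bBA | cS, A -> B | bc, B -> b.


Start: S' -> .S
For each item with dot before a nonterminal B, add B -> .γ for every B-production
Closure: [S' -> .S, S -> .bBA, S -> .cS]


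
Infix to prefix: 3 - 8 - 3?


left-to-right (same/higher precedence on left): tree is (- (- 3 8) 3)
Prefix: - - 3 8 3


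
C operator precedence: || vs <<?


'<<' is shift (level 8); '||' is logical OR (level 1)
Higher level binds tighter
'<<' has higher precedence than '||'


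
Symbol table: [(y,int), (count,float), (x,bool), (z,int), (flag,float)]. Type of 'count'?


Lookup 'count' → type float


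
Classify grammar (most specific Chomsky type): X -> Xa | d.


Left-linear: every RHS is a terminal or one nonterminal followed by a terminal
Classification: Type 3 (Regular)


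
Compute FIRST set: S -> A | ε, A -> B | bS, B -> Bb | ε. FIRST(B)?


Per alternative of B: FIRST(Bb) = {b}; FIRST(ε) = {ε}
FIRST(B) = {b, ε}


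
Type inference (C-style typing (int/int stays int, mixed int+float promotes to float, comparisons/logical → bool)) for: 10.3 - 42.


Operand types: float - int
Rule: mixed int/float promotes to float; int/int stays int
Result type: float


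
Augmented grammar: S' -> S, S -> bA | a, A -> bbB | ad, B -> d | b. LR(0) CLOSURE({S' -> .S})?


Start: S' -> .S
For each item with dot before a nonterminal B, add B -> .γ for every B-production
Closure: [S' -> .S, S -> .bA, S -> .a]


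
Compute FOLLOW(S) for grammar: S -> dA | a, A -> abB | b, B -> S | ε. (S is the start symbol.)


$ ∈ FOLLOW(S). For each A -> αBβ: add FIRST(β)\{ε} to FOLLOW(B); if β nullable, add FOLLOW(A).
FOLLOW(S) = {$}


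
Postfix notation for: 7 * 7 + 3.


Left to right (same or higher precedence on left)
Postfix: 7 7 * 3 +


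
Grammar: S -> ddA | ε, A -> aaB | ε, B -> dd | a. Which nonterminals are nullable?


A nonterminal is nullable iff some alternative derives ε (directly, or every symbol in it is nullable)
Nullable: {A, S}


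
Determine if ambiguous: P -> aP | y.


right-linear, alternatives start with distinct terminals 'a' vs 'y': unique leftmost derivation
Unambiguous


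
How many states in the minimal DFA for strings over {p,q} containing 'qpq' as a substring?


KMP-style automaton: 3 progress states + 1 absorbing accept = 4
Minimal DFA: 4 states


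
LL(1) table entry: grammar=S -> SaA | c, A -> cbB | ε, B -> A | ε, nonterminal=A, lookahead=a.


For [A, a]: ε is nullable and 'a' ∈ FOLLOW(A)
Entry: A -> ε


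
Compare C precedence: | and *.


'*' is multiplicative (level 10); '|' is bitwise OR (level 3)
Higher level binds tighter
'*' has higher precedence than '|'


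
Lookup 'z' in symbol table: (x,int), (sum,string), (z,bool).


Lookup 'z' → type bool


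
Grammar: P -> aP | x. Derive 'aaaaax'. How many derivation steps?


Derivation: P => aP => aaP => aaaP => aaaaP => aaaaaP => aaaaax
Steps: 6


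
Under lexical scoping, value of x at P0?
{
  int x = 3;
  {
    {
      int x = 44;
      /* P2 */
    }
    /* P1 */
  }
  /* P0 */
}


x declared in the same block as P0
x = 3


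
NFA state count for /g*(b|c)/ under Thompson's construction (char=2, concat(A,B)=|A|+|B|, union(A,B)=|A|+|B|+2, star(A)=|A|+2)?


Syntax tree has 3 char leaf(s), 1 union(s), 1 star(s)
chars contribute 3×2 = 6; each union adds +2; each star adds +2
Total: 6 + 2 + 2 = 10 states


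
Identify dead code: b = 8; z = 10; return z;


b is assigned but never read
Dead: 'b = 8'


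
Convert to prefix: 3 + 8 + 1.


left-to-right (same/higher precedence on left): tree is (+ (+ 3 8) 1)
Prefix: + + 3 8 1


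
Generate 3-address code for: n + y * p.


Break into single-operator statements:
t1 = y * p
t2 = n + t1


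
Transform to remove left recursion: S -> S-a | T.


Left-recursive alternatives: S-a; non-recursive: T
Introduce S': S -> TS', S' -> -aS' | ε


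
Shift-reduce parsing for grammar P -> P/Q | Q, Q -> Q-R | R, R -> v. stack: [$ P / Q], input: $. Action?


handle 'P/Q' on top; lookahead ∈ FOLLOW(P) = {/, $}
Action: reduce (P -> P/Q)


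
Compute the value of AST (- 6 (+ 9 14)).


Evaluate inner: (+ 9 14) = 23
Evaluate root: (- 6 23) = -17
Result: -17


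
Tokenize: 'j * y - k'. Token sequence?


Scan left to right, longest-match per lexeme
Tokens: ID(j), OP(*), ID(y), OP(-), ID(k)


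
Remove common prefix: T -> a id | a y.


Common prefix: 'a'
Factored: T -> a T', T' -> id | y


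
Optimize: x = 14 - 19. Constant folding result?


14 - 19 = -5 at compile time
Optimized: x = -5


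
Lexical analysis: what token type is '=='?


Pattern: operator symbol
Type: OPERATOR


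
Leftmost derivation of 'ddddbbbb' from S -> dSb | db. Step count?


Derivation: S => dSb => ddSbb => dddSbbb => ddddbbbb
Steps: 4


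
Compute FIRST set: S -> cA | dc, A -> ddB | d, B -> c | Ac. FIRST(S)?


Per alternative of S: FIRST(cA) = {c}; FIRST(dc) = {d}
FIRST(S) = {c, d}


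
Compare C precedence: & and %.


'%' is multiplicative (level 10); '&' is bitwise AND (level 5)
Higher level binds tighter
'%' has higher precedence than '&'


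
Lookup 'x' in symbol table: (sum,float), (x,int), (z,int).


Lookup 'x' → type int


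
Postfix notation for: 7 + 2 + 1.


Left to right (same or higher precedence on left)
Postfix: 7 2 + 1 +


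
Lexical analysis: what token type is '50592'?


Pattern: digits only
Type: INTEGER_LITERAL


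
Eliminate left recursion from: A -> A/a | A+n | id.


Left-recursive alternatives: A/a, A+n; non-recursive: id
Introduce A': A -> idA', A' -> /aA' | +nA' | ε


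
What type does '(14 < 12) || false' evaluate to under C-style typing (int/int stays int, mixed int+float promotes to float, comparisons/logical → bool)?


Operand types: bool || bool
Rule: logical operators take bool operands and yield bool
Result type: bool


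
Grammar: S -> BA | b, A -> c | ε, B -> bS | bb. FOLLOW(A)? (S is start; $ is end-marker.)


$ ∈ FOLLOW(S). For each A -> αBβ: add FIRST(β)\{ε} to FOLLOW(B); if β nullable, add FOLLOW(A).
FOLLOW(A) = {$, c}


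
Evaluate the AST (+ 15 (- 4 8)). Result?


Evaluate inner: (- 4 8) = -4
Evaluate root: (+ 15 -4) = 11
Result: 11


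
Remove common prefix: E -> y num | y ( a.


Common prefix: 'y'
Factored: E -> y E', E' -> num | ( a


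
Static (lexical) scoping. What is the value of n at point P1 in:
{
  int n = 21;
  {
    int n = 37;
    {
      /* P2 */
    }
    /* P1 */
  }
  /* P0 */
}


n declared in the same block as P1
n = 37


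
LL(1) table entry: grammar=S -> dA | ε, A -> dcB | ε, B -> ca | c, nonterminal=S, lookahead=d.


For [S, d]: 'd' ∈ FIRST(dA)
Entry: S -> dA


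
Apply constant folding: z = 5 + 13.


5 + 13 = 18 at compile time
Optimized: z = 18


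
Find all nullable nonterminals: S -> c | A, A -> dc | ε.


A nonterminal is nullable iff some alternative derives ε (directly, or every symbol in it is nullable)
Nullable: {A, S}


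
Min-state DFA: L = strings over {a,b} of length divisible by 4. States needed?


Track length mod 4: states 0..3, accept at 0
Minimal DFA: 4 states


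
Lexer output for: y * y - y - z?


Scan left to right, longest-match per lexeme
Tokens: ID(y), OP(*), ID(y), OP(-), ID(y), OP(-), ID(z)


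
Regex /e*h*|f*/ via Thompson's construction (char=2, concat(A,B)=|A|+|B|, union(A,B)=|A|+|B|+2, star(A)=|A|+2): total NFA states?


Syntax tree has 3 char leaf(s), 1 union(s), 3 star(s)
chars contribute 3×2 = 6; each union adds +2; each star adds +2
Total: 6 + 2 + 6 = 14 states


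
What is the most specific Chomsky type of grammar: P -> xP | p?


Right-linear: every RHS is a terminal or a terminal followed by one nonterminal
Classification: Type 3 (Regular)


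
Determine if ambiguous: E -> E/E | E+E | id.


'id/id+id' has two parse trees (no precedence encoded between / and +)
Ambiguous


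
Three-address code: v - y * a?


Break into single-operator statements:
t1 = y * a
t2 = v - t1


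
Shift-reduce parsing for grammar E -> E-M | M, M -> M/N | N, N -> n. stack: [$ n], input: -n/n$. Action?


'n' on top is the handle for N -> n
Action: reduce (N -> n)


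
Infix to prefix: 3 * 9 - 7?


left-to-right (same/higher precedence on left): tree is (- (* 3 9) 7)
Prefix: - * 3 9 7


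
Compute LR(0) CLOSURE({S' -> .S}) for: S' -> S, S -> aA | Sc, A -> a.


Start: S' -> .S
For each item with dot before a nonterminal B, add B -> .γ for every B-production
Closure: [S' -> .S, S -> .aA, S -> .Sc]


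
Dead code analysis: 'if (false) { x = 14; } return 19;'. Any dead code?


condition is constant false, so the whole block is unreachable
Dead: 'if (false) { x = 14; }'


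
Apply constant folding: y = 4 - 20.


4 - 20 = -16 at compile time
Optimized: y = -16


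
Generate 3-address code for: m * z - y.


Break into single-operator statements:
t1 = m * z
t2 = t1 - y


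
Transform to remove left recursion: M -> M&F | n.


Left-recursive alternatives: M&F; non-recursive: n
Introduce M': M -> nM', M' -> &FM' | ε


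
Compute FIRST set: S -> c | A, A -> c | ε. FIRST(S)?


Per alternative of S: FIRST(c) = {c}; FIRST(A) = {c, ε}
FIRST(S) = {c, ε}


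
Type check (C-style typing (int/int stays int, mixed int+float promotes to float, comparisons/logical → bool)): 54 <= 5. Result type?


Operand types: int <= int
Rule: comparison yields bool
Result type: bool


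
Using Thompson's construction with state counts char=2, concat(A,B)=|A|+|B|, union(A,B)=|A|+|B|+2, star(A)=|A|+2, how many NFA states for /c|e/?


Syntax tree has 2 char leaf(s), 1 union(s), 0 star(s)
chars contribute 2×2 = 4; each union adds +2; each star adds +2
Total: 4 + 2 + 0 = 6 states


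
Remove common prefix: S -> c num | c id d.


Common prefix: 'c'
Factored: S -> c S', S' -> num | id d


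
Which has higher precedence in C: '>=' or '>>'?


'>>' is shift (level 8); '>=' is relational (level 7)
Higher level binds tighter
'>>' has higher precedence than '>='


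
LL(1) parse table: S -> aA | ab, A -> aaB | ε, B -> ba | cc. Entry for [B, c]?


For [B, c]: 'c' ∈ FIRST(cc)
Entry: B -> cc


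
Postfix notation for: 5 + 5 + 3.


Left to right (same or higher precedence on left)
Postfix: 5 5 + 3 +


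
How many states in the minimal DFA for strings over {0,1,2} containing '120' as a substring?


KMP-style automaton: 3 progress states + 1 absorbing accept = 4
Minimal DFA: 4 states


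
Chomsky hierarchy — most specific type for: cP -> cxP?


LHS has context (more than one symbol) and |LHS| ≤ |RHS|
Classification: Type 1 (Context-Sensitive)


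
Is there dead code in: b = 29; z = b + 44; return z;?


b is read by z's definition; z is returned
No dead code


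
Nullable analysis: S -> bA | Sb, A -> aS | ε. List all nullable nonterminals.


A nonterminal is nullable iff some alternative derives ε (directly, or every symbol in it is nullable)
Nullable: {A}


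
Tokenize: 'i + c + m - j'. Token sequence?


Scan left to right, longest-match per lexeme
Tokens: ID(i), OP(+), ID(c), OP(+), ID(m), OP(-), ID(j)


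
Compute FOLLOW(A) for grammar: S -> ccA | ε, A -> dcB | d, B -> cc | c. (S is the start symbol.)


$ ∈ FOLLOW(S). For each A -> αBβ: add FIRST(β)\{ε} to FOLLOW(B); if β nullable, add FOLLOW(A).
FOLLOW(A) = {$}


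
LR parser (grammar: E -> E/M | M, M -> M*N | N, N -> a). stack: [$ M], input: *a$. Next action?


shift '*' to continue M -> M*N
Action: shift


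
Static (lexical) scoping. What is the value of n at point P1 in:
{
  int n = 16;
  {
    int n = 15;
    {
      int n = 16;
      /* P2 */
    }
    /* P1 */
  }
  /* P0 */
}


n declared in the same block as P1
n = 15


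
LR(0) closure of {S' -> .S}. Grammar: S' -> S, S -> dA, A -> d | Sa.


Start: S' -> .S
For each item with dot before a nonterminal B, add B -> .γ for every B-production
Closure: [S' -> .S, S -> .dA]


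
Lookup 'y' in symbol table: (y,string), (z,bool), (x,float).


Lookup 'y' → type string


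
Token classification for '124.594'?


Pattern: digits with a decimal point
Type: FLOAT_LITERAL


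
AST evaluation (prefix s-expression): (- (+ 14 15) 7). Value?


Evaluate inner: (+ 14 15) = 29
Evaluate root: (- 29 7) = 22
Result: 22


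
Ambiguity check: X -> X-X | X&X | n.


'n-n&n' has two parse trees (no precedence encoded between - and &)
Ambiguous


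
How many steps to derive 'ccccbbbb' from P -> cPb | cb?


Derivation: P => cPb => ccPbb => cccPbbb => ccccbbbb
Steps: 4


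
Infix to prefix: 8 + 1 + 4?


left-to-right (same/higher precedence on left): tree is (+ (+ 8 1) 4)
Prefix: + + 8 1 4


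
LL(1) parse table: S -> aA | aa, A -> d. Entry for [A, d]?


For [A, d]: 'd' ∈ FIRST(d)
Entry: A -> d


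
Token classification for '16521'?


Pattern: digits only
Type: INTEGER_LITERAL


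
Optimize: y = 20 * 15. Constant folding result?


20 * 15 = 300 at compile time
Optimized: y = 300


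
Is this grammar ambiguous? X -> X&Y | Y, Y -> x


precedence layered via separate nonterminal Y: deterministic
Unambiguous


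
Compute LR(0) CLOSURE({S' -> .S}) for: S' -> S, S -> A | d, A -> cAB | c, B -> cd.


Start: S' -> .S
For each item with dot before a nonterminal B, add B -> .γ for every B-production
Closure: [S' -> .S, S -> .A, S -> .d, A -> .cAB, A -> .c]


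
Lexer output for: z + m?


Scan left to right, longest-match per lexeme
Tokens: ID(z), OP(+), ID(m)


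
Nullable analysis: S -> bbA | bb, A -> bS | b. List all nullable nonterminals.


A nonterminal is nullable iff some alternative derives ε (directly, or every symbol in it is nullable)
Nullable: {}


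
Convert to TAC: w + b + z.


Break into single-operator statements:
t1 = w + b
t2 = t1 + z


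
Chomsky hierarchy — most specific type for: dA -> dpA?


LHS has context (more than one symbol) and |LHS| ≤ |RHS|
Classification: Type 1 (Context-Sensitive)


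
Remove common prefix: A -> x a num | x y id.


Common prefix: 'x'
Factored: A -> x A', A' -> a num | y id


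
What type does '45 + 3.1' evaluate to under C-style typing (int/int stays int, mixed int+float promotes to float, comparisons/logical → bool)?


Operand types: int + float
Rule: mixed int/float promotes to float; int/int stays int
Result type: float


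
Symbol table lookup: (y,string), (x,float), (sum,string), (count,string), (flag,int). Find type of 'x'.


Lookup 'x' → type float


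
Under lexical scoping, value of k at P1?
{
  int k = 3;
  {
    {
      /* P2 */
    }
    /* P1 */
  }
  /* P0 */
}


P1's block does not declare k; resolves to the enclosing declaration at depth 0
k = 3


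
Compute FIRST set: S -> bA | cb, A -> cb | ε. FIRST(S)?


Per alternative of S: FIRST(bA) = {b}; FIRST(cb) = {c}
FIRST(S) = {b, c}


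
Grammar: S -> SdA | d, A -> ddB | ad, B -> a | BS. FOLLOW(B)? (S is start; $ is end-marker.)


$ ∈ FOLLOW(S). For each A -> αBβ: add FIRST(β)\{ε} to FOLLOW(B); if β nullable, add FOLLOW(A).
FOLLOW(B) = {$, d}


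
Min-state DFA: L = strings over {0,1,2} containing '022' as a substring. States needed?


KMP-style automaton: 3 progress states + 1 absorbing accept = 4
Minimal DFA: 4 states


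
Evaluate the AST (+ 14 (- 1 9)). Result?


Evaluate inner: (- 1 9) = -8
Evaluate root: (+ 14 -8) = 6
Result: 6


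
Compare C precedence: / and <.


'/' is multiplicative (level 10); '<' is relational (level 7)
Higher level binds tighter
'/' has higher precedence than '<'


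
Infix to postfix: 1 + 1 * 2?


* has higher precedence, evaluate 1*2 first
Postfix: 1 1 2 * +


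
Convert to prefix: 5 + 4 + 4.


left-to-right (same/higher precedence on left): tree is (+ (+ 5 4) 4)
Prefix: + + 5 4 4


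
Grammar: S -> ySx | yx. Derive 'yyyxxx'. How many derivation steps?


Derivation: S => ySx => yySxx => yyyxxx
Steps: 3


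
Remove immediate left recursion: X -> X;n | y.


Left-recursive alternatives: X;n; non-recursive: y
Introduce X': X -> yX', X' -> ;nX' | ε


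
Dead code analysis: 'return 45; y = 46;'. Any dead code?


statement follows a return and is unreachable
Dead: 'y = 46'


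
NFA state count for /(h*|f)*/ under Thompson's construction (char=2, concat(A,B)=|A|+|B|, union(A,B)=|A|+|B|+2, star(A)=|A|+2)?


Syntax tree has 2 char leaf(s), 1 union(s), 2 star(s)
chars contribute 2×2 = 4; each union adds +2; each star adds +2
Total: 4 + 2 + 4 = 10 states


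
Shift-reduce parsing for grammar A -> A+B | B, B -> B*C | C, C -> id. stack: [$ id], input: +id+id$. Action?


'id' on top is the handle for C -> id
Action: reduce (C -> id)


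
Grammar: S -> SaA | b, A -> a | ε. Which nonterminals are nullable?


A nonterminal is nullable iff some alternative derives ε (directly, or every symbol in it is nullable)
Nullable: {A}


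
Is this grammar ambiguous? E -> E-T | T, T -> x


precedence layered via separate nonterminal T: deterministic
Unambiguous


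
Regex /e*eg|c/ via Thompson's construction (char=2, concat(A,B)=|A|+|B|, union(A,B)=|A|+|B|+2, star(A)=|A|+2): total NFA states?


Syntax tree has 4 char leaf(s), 1 union(s), 1 star(s)
chars contribute 4×2 = 8; each union adds +2; each star adds +2
Total: 8 + 2 + 2 = 12 states


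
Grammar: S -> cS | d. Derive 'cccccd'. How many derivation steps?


Derivation: S => cS => ccS => cccS => ccccS => cccccS => cccccd
Steps: 6


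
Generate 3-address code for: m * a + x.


Break into single-operator statements:
t1 = m * a
t2 = t1 + x


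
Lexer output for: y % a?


Scan left to right, longest-match per lexeme
Tokens: ID(y), OP(%), ID(a)


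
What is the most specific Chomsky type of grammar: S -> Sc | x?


Left-linear: every RHS is a terminal or one nonterminal followed by a terminal
Classification: Type 3 (Regular)


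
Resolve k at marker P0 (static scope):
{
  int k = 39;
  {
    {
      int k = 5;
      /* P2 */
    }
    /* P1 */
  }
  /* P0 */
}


k declared in the same block as P0
k = 39


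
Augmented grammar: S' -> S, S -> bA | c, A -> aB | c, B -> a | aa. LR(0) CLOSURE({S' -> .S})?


Start: S' -> .S
For each item with dot before a nonterminal B, add B -> .γ for every B-production
Closure: [S' -> .S, S -> .bA, S -> .c]


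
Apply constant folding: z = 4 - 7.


4 - 7 = -3 at compile time
Optimized: z = -3


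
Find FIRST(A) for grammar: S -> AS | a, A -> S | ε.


Per alternative of A: FIRST(S) = {a}; FIRST(ε) = {ε}
FIRST(A) = {a, ε}


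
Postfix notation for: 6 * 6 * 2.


Left to right (same or higher precedence on left)
Postfix: 6 6 * 2 *


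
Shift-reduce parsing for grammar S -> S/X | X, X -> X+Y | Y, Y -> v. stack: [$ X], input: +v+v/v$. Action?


shift '+' to continue X -> X+Y
Action: shift


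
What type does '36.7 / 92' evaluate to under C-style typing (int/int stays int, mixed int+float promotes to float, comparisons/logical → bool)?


Operand types: float / int
Rule: mixed int/float promotes to float; int/int stays int
Result type: float


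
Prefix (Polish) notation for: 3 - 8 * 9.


'*' binds tighter: tree is (- 3 (* 8 9))
Prefix: - 3 * 8 9


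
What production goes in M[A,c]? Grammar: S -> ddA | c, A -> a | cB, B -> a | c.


For [A, c]: 'c' ∈ FIRST(cB)
Entry: A -> cB


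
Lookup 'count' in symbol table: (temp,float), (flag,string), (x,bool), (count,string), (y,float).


Lookup 'count' → type string


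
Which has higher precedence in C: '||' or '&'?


'&' is bitwise AND (level 5); '||' is logical OR (level 1)
Higher level binds tighter
'&' has higher precedence than '||'


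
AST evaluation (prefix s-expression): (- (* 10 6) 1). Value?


Evaluate inner: (* 10 6) = 60
Evaluate root: (- 60 1) = 59
Result: 59


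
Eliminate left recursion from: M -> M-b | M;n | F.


Left-recursive alternatives: M-b, M;n; non-recursive: F
Introduce M': M -> FM', M' -> -bM' | ;nM' | ε


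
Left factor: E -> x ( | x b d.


Common prefix: 'x'
Factored: E -> x E', E' -> ( | b d


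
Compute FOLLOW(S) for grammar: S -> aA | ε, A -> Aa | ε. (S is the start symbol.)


$ ∈ FOLLOW(S). For each A -> αBβ: add FIRST(β)\{ε} to FOLLOW(B); if β nullable, add FOLLOW(A).
FOLLOW(S) = {$}


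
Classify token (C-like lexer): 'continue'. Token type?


Pattern: reserved word
Type: KEYWORD


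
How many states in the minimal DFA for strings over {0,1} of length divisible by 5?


Track length mod 5: states 0..4, accept at 0
Minimal DFA: 5 states


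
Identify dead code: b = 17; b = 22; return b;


first assignment to b is overwritten before any read
Dead: 'b = 17'


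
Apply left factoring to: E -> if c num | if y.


Common prefix: 'if'
Factored: E -> if E', E' -> c num | y


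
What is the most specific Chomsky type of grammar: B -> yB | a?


Right-linear: every RHS is a terminal or a terminal followed by one nonterminal
Classification: Type 3 (Regular)
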